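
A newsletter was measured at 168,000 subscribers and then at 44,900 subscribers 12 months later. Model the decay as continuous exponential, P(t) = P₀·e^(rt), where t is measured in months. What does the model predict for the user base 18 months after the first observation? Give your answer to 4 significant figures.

r = ln(44900/168000) / 12 ≈ -0.109961 per month
P(18) = 168000 · e^(-0.109961·18) = 168000 · 0.13817 ≈ 23212.12

≈ 23,210 subscribers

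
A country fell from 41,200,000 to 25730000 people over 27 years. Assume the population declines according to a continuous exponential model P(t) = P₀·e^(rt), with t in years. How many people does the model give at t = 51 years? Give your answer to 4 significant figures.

r = ln(25730000/41200000) / 27 ≈ -0.017436 per year
P(51) = 41200000 · e^(-0.017436·51) = 41200000 · 0.41096 ≈ 16931672.07

≈ 16,930,000 people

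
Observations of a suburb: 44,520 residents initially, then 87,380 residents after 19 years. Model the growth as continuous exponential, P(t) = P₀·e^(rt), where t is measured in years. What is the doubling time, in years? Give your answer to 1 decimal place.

doubling time ≈ 19.5 years

r = ln(87380/44520) / 19 = ln(1.96271) / 19 ≈ 0.035491 per year
doubling time = ln 2 / |r| = 0.69315 / 0.035491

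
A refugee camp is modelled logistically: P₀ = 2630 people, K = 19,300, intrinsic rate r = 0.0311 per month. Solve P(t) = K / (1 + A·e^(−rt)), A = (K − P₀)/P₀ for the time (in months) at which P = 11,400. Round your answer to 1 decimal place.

t ≈ 71.2 months

A = (19300 − 2630)/2630 = 6.3384
11400 = 19300/(1 + 6.3384·e^(−0.0311t)) → 1 + 6.3384·e^(−0.0311t) = 1.69298
e^(−0.0311t) = 0.109331 → t = ln(9.14656)/0.0311 = 2.21338/0.0311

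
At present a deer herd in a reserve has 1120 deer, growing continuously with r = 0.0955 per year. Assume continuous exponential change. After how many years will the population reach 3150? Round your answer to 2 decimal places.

3150 = 1120 · e^(0.0955·t)
t = ln(3150/1120) / 0.0955 = ln(2.8125) / 0.0955 = 1.03407 / 0.0955

t ≈ 10.83 years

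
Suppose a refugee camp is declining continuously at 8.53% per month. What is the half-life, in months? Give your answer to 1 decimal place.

half-life = ln(2) / |r| = 0.69315 / 0.0853

half-life ≈ 8.1 months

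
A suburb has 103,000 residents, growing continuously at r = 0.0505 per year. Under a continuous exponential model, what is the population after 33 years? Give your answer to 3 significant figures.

≈ 545,000 residents

P(33) = 103000 · e^(0.0505·33) = 103000 · e^(1.6665)
= 103000 · 5.29361 ≈ 545241.59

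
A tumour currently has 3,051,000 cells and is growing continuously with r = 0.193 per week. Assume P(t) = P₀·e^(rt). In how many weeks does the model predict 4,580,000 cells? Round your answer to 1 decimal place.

t ≈ 2.1 weeks

4580000 = 3051000 · e^(0.193·t)
t = ln(4580000/3051000) / 0.193 = ln(1.50115) / 0.193 = 0.40623 / 0.193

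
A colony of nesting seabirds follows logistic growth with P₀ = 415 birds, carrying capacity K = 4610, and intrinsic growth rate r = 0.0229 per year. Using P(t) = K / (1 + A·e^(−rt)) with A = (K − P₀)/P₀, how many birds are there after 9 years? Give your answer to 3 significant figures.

≈ 500 birds

A = (4610 − 415)/415 = 10.10843
P(9) = 4610 / (1 + 10.10843·e^(−0.0229·9)) = 4610 / (1 + 10.10843·0.813752)
= 4610 / 9.22576 ≈ 499.69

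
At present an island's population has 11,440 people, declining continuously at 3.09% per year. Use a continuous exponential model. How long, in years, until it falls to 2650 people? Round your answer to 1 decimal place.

t ≈ 47.3 years

2650 = 11440 · e^(-0.0309·t)
t = ln(2650/11440) / -0.0309 = ln(0.23164) / -0.0309 = -1.46256 / -0.0309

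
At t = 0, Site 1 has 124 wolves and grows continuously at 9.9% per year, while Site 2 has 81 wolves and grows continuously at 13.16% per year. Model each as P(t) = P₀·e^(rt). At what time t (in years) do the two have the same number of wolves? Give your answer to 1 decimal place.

t ≈ 13.1 years

124·e^(0.099t) = 81·e^(0.1316t)
124/81 = e^((0.1316 − 0.099)t) → ln(1.53086) = 0.0326·t
t = 0.42583 / 0.0326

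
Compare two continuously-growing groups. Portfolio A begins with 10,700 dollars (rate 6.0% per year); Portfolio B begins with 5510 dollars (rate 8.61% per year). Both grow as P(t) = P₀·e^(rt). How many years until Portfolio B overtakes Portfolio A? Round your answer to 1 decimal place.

t ≈ 25.4 years

10700·e^(0.06t) = 5510·e^(0.0861t)
10700/5510 = e^((0.0861 − 0.06)t) → ln(1.94192) = 0.0261·t
t = 0.66368 / 0.0261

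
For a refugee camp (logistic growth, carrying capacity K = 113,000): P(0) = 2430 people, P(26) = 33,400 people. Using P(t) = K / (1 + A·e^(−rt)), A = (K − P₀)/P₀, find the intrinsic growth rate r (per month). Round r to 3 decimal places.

r ≈ 0.113 per month

A = (113000 − 2430)/2430 = 45.50206
33400 = 113000/(1 + 45.50206·e^(−r·26)) → e^(−26r) = (3.38323 − 1)/45.50206 = 0.052376
r = −ln(0.052376)/26 = 2.9493/26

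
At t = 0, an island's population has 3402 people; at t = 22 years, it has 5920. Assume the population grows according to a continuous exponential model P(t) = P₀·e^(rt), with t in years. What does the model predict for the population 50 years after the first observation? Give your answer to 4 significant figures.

r = ln(5920/3402) / 22 ≈ 0.025181 per year
P(50) = 3402 · e^(0.025181·50) = 3402 · 3.522 ≈ 11981.85

≈ 11,980 people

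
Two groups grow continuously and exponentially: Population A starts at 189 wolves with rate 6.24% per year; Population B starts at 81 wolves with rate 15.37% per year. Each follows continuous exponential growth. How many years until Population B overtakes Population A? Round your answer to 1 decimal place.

189·e^(0.0624t) = 81·e^(0.1537t)
189/81 = e^((0.1537 − 0.0624)t) → ln(2.33333) = 0.0913·t
t = 0.8473 / 0.0913

t ≈ 9.3 years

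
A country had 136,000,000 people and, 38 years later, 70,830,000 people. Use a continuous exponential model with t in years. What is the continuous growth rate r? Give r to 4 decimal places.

r ≈ -0.0172 per year

70830000 = 136000000 · e^(r·38)
e^(38r) = 70830000/136000000 = 0.52081
r = ln(0.52081) / 38 = -0.65237 / 38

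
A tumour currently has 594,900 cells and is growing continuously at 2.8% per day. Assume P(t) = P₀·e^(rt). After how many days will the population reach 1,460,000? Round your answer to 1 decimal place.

t ≈ 32.1 days

1460000 = 594900 · e^(0.028·t)
t = ln(1460000/594900) / 0.028 = ln(2.45419) / 0.028 = 0.8978 / 0.028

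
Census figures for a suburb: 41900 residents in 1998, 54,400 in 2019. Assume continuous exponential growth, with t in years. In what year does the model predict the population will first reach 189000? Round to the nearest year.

r = ln(54400/41900) / 21 = 0.26108/21 ≈ 0.012432 per year
t = ln(189000/41900) / r = 1.50646/0.012432 ≈ 121.17 years after 1998

year 2119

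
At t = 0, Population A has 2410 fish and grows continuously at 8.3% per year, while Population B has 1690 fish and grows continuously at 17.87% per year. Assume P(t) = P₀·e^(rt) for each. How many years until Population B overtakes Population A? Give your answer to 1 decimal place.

t ≈ 3.7 years

2410·e^(0.083t) = 1690·e^(0.1787t)
2410/1690 = e^((0.1787 − 0.083)t) → ln(1.42604) = 0.0957·t
t = 0.3549 / 0.0957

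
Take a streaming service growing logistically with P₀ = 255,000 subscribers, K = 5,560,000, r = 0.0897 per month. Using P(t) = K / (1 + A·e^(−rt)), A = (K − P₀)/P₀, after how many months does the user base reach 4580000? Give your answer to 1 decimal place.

t ≈ 51.0 months

A = (5560000 − 255000)/255000 = 20.80392
4580000 = 5560000/(1 + 20.80392·e^(−0.0897t)) → 1 + 20.80392·e^(−0.0897t) = 1.21397
e^(−0.0897t) = 0.010285 → t = ln(97.22649)/0.0897 = 4.57704/0.0897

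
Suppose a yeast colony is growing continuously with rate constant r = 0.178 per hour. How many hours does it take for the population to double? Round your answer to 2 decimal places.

doubling time = ln(2) / |r| = 0.69315 / 0.178

doubling time ≈ 3.89 hours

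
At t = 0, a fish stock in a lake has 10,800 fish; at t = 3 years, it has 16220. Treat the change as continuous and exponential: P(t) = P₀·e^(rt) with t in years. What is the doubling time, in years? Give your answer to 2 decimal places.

r = ln(16220/10800) / 3 = ln(1.50185) / 3 ≈ 0.135566 per year
doubling time = ln 2 / |r| = 0.69315 / 0.135566

doubling time ≈ 5.11 years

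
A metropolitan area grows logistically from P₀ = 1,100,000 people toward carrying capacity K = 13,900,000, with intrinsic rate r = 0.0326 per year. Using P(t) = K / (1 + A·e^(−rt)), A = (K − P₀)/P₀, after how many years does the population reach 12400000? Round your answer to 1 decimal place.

t ≈ 140.1 years

A = (13900000 − 1100000)/1100000 = 11.63636
12400000 = 13900000/(1 + 11.63636·e^(−0.0326t)) → 1 + 11.63636·e^(−0.0326t) = 1.12097
e^(−0.0326t) = 0.010396 → t = ln(96.19394)/0.0326 = 4.56637/0.0326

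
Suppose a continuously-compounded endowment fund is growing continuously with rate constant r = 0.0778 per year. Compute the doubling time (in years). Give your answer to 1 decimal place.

doubling time = ln(2) / |r| = 0.69315 / 0.0778

doubling time ≈ 8.9 years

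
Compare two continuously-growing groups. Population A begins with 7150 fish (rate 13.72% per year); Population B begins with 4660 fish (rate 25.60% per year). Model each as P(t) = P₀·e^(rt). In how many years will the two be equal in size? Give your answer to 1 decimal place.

7150·e^(0.1372t) = 4660·e^(0.256t)
7150/4660 = e^((0.256 − 0.1372)t) → ln(1.53433) = 0.1188·t
t = 0.4281 / 0.1188

t ≈ 3.6 years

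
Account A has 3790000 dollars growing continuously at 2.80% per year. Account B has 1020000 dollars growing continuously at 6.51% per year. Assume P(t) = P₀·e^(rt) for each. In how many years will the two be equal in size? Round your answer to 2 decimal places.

t ≈ 35.38 years

3790000·e^(0.028t) = 1020000·e^(0.0651t)
3790000/1020000 = e^((0.0651 − 0.028)t) → ln(3.71569) = 0.0371·t
t = 1.31256 / 0.0371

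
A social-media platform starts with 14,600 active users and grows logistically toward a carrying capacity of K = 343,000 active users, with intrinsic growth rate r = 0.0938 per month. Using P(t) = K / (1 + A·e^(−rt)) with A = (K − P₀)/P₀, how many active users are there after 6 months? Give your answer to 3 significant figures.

≈ 24,800 active users

A = (343000 − 14600)/14600 = 22.49315
P(6) = 343000 / (1 + 22.49315·e^(−0.0938·6)) = 343000 / (1 + 22.49315·0.569612)
= 343000 / 13.81237 ≈ 24832.82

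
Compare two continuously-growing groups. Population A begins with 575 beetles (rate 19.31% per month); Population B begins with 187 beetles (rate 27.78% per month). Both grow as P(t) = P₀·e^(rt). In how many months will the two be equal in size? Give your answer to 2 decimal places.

575·e^(0.1931t) = 187·e^(0.2778t)
575/187 = e^((0.2778 − 0.1931)t) → ln(3.07487) = 0.0847·t
t = 1.12326 / 0.0847

t ≈ 13.26 months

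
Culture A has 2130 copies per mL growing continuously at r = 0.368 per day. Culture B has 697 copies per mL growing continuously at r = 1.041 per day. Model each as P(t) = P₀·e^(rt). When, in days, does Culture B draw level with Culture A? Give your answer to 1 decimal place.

t ≈ 1.7 days

2130·e^(0.368t) = 697·e^(1.041t)
2130/697 = e^((1.041 − 0.368)t) → ln(3.05595) = 0.673·t
t = 1.11709 / 0.673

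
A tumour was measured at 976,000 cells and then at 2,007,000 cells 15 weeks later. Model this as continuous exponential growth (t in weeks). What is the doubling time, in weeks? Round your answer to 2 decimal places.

r = ln(2007000/976000) / 15 = ln(2.05635) / 15 ≈ 0.048062 per week
doubling time = ln 2 / |r| = 0.69315 / 0.048062

doubling time ≈ 14.42 weeks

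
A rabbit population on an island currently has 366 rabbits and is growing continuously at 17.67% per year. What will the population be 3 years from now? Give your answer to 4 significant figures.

P(3) = 366 · e^(0.1767·3) = 366 · e^(0.5301)
= 366 · 1.6991 ≈ 621.87

≈ 621.9 rabbits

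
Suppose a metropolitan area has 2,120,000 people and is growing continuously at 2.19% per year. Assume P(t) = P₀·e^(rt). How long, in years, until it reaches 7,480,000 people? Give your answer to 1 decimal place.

t ≈ 57.6 years

7480000 = 2120000 · e^(0.0219·t)
t = ln(7480000/2120000) / 0.0219 = ln(3.5283) / 0.0219 = 1.26082 / 0.0219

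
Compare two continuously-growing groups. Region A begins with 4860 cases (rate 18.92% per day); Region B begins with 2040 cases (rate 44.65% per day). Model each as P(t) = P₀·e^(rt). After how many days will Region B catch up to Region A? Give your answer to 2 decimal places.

t ≈ 3.37 days

4860·e^(0.1892t) = 2040·e^(0.4465t)
4860/2040 = e^((0.4465 − 0.1892)t) → ln(2.38235) = 0.2573·t
t = 0.86809 / 0.2573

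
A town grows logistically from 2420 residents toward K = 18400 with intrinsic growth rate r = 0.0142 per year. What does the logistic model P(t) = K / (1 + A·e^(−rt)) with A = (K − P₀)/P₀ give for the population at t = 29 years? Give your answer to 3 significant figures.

A = (18400 − 2420)/2420 = 6.60331
P(29) = 18400 / (1 + 6.60331·e^(−0.0142·29)) = 18400 / (1 + 6.60331·0.662457)
= 18400 / 5.3744 ≈ 3423.64

≈ 3,420 residents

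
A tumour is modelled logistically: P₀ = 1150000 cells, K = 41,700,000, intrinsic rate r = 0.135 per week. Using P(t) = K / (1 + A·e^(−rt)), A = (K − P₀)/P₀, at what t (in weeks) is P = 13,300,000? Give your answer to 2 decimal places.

t ≈ 20.77 weeks

A = (41700000 − 1150000)/1150000 = 35.26087
13300000 = 41700000/(1 + 35.26087·e^(−0.135t)) → 1 + 35.26087·e^(−0.135t) = 3.13534
e^(−0.135t) = 0.060558 → t = ln(16.51301)/0.135 = 2.80415/0.135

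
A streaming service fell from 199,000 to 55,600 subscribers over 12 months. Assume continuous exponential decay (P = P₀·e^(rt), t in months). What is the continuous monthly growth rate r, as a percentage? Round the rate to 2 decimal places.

55600 = 199000 · e^(r·12)
e^(12r) = 55600/199000 = 0.2794
r = ln(0.2794) / 12 = -1.27512 / 12

r ≈ -10.63% per month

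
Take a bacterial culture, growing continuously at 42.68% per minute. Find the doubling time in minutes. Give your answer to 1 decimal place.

doubling time ≈ 1.6 minutes

doubling time = ln(2) / |r| = 0.69315 / 0.4268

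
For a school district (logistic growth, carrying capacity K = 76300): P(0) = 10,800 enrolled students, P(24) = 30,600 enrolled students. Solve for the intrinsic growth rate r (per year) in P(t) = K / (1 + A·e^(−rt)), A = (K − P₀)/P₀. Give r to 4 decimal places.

r ≈ 0.0584 per year

A = (76300 − 10800)/10800 = 6.06481
30600 = 76300/(1 + 6.06481·e^(−r·24)) → e^(−24r) = (2.49346 − 1)/6.06481 = 0.246251
r = −ln(0.246251)/24 = 1.40141/24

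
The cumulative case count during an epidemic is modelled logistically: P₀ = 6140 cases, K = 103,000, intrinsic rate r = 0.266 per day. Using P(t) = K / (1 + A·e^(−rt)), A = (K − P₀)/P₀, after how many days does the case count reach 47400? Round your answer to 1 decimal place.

A = (103000 − 6140)/6140 = 15.77524
47400 = 103000/(1 + 15.77524·e^(−0.266t)) → 1 + 15.77524·e^(−0.266t) = 2.173
e^(−0.266t) = 0.074357 → t = ln(13.44868)/0.266 = 2.59888/0.266

t ≈ 9.8 days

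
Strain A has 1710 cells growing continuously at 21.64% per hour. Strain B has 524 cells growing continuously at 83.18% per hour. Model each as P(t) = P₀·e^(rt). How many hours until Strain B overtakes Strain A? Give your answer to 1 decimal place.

1710·e^(0.2164t) = 524·e^(0.8318t)
1710/524 = e^((0.8318 − 0.2164)t) → ln(3.26336) = 0.6154·t
t = 1.18276 / 0.6154

t ≈ 1.9 hours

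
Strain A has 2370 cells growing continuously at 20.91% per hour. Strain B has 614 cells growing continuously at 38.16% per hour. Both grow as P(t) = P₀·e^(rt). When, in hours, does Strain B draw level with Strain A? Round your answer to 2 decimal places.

2370·e^(0.2091t) = 614·e^(0.3816t)
2370/614 = e^((0.3816 − 0.2091)t) → ln(3.85993) = 0.1725·t
t = 1.35065 / 0.1725

t ≈ 7.83 hours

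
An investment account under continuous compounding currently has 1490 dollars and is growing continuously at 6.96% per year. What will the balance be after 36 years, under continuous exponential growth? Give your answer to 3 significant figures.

P(36) = 1490 · e^(0.0696·36) = 1490 · e^(2.5056)
= 1490 · 12.25091 ≈ 18253.85

≈ 18,300 dollars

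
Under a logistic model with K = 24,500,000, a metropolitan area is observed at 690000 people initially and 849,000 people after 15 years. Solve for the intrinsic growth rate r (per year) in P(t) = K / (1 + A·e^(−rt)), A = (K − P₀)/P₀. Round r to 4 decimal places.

A = (24500000 − 690000)/690000 = 34.50725
849000 = 24500000/(1 + 34.50725·e^(−r·15)) → e^(−15r) = (28.85748 − 1)/34.50725 = 0.807294
r = −ln(0.807294)/15 = 0.21407/15

r ≈ 0.0143 per year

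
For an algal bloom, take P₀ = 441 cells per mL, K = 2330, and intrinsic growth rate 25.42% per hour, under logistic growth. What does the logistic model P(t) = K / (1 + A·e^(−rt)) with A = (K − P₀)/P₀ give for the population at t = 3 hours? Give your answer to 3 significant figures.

≈ 777 cells per mL

A = (2330 − 441)/441 = 4.28345
P(3) = 2330 / (1 + 4.28345·e^(−0.2542·3)) = 2330 / (1 + 4.28345·0.466452)
= 2330 / 2.99802 ≈ 777.18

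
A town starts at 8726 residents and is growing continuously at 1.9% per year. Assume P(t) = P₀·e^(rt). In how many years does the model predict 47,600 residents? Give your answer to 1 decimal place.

t ≈ 89.3 years

47600 = 8726 · e^(0.019·t)
t = ln(47600/8726) / 0.019 = ln(5.45496) / 0.019 = 1.69653 / 0.019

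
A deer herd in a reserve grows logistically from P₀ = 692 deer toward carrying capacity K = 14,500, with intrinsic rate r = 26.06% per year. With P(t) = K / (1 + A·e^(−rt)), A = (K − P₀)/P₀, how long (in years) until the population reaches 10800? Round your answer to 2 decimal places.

A = (14500 − 692)/692 = 19.95376
10800 = 14500/(1 + 19.95376·e^(−0.2606t)) → 1 + 19.95376·e^(−0.2606t) = 1.34259
e^(−0.2606t) = 0.017169 → t = ln(58.2434)/0.2606 = 4.06463/0.2606

t ≈ 15.60 years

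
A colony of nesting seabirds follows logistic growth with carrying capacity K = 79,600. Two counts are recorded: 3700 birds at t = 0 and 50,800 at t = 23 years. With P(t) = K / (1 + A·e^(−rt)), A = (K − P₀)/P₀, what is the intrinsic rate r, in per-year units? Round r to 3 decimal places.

A = (79600 − 3700)/3700 = 20.51351
50800 = 79600/(1 + 20.51351·e^(−r·23)) → e^(−23r) = (1.56693 − 1)/20.51351 = 0.027637
r = −ln(0.027637)/23 = 3.5886/23

r ≈ 0.156 per year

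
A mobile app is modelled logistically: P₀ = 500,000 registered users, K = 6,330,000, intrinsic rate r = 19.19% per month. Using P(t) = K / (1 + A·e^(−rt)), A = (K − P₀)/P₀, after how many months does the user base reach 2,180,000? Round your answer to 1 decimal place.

A = (6330000 − 500000)/500000 = 11.66
2180000 = 6330000/(1 + 11.66·e^(−0.1919t)) → 1 + 11.66·e^(−0.1919t) = 2.90367
e^(−0.1919t) = 0.163265 → t = ln(6.12501)/0.1919 = 1.81238/0.1919

t ≈ 9.4 months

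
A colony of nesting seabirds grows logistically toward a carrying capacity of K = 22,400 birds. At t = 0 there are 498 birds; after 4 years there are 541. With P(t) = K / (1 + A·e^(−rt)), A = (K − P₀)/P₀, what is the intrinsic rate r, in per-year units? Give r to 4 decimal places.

r ≈ 0.0212 per year

A = (22400 − 498)/498 = 43.97992
541 = 22400/(1 + 43.97992·e^(−r·4)) → e^(−4r) = (41.40481 − 1)/43.97992 = 0.91871
r = −ln(0.91871)/4 = 0.08478/4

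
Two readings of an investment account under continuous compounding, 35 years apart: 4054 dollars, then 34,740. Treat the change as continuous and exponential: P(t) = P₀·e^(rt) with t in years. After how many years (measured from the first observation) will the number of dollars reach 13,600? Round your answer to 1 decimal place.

r = ln(34740/4054) / 35 ≈ 0.061377 per year
t = ln(13600/4054) / r = 1.21037 / 0.061377 ≈ 19.72

t ≈ 19.7 years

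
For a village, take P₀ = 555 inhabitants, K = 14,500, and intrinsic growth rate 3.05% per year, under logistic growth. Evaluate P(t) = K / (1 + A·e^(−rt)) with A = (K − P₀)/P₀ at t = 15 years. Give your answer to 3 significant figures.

≈ 858 inhabitants

A = (14500 − 555)/555 = 25.12613
P(15) = 14500 / (1 + 25.12613·e^(−0.0305·15)) = 14500 / (1 + 25.12613·0.632864)
= 14500 / 16.90142 ≈ 857.92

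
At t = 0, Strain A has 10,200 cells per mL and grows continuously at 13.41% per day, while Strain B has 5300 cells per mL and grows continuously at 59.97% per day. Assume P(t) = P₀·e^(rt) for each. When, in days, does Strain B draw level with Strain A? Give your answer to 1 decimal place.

t ≈ 1.4 days

10200·e^(0.1341t) = 5300·e^(0.5997t)
10200/5300 = e^((0.5997 − 0.1341)t) → ln(1.92453) = 0.4656·t
t = 0.65468 / 0.4656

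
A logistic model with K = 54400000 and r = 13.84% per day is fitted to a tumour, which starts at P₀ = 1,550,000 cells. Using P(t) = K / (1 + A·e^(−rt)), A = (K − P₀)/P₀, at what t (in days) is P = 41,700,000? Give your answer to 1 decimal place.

A = (54400000 − 1550000)/1550000 = 34.09677
41700000 = 54400000/(1 + 34.09677·e^(−0.1384t)) → 1 + 34.09677·e^(−0.1384t) = 1.30456
e^(−0.1384t) = 0.008932 → t = ln(111.95555)/0.1384 = 4.7181/0.1384

t ≈ 34.1 days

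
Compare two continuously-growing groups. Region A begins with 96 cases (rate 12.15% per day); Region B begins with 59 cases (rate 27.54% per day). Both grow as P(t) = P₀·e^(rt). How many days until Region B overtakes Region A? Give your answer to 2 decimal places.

96·e^(0.1215t) = 59·e^(0.2754t)
96/59 = e^((0.2754 − 0.1215)t) → ln(1.62712) = 0.1539·t
t = 0.48681 / 0.1539

t ≈ 3.16 days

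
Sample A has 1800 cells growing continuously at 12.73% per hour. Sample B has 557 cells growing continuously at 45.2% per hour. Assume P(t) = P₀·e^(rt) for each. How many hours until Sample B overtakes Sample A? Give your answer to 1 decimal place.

1800·e^(0.1273t) = 557·e^(0.452t)
1800/557 = e^((0.452 − 0.1273)t) → ln(3.2316) = 0.3247·t
t = 1.17298 / 0.3247

t ≈ 3.6 hours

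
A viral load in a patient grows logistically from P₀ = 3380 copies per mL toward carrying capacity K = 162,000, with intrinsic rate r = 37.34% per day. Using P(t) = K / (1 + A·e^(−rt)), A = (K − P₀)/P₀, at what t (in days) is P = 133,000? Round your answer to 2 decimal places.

A = (162000 − 3380)/3380 = 46.92899
133000 = 162000/(1 + 46.92899·e^(−0.3734t)) → 1 + 46.92899·e^(−0.3734t) = 1.21805
e^(−0.3734t) = 0.004646 → t = ln(215.22608)/0.3734 = 5.37169/0.3734

t ≈ 14.39 days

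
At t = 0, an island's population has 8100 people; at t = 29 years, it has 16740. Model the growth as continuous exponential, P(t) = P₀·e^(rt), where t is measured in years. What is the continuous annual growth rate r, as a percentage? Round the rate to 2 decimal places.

16740 = 8100 · e^(r·29)
e^(29r) = 16740/8100 = 2.06667
r = ln(2.06667) / 29 = 0.72594 / 29

r ≈ 2.50% per year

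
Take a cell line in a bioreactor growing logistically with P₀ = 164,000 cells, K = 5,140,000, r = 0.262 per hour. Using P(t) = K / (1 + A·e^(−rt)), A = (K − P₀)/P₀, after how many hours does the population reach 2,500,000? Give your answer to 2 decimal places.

A = (5140000 − 164000)/164000 = 30.34146
2500000 = 5140000/(1 + 30.34146·e^(−0.262t)) → 1 + 30.34146·e^(−0.262t) = 2.056
e^(−0.262t) = 0.034804 → t = ln(28.73245)/0.262 = 3.35803/0.262

t ≈ 12.82 hours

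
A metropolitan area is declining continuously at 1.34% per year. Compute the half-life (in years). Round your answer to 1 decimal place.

half-life = ln(2) / |r| = 0.69315 / 0.0134

half-life ≈ 51.7 years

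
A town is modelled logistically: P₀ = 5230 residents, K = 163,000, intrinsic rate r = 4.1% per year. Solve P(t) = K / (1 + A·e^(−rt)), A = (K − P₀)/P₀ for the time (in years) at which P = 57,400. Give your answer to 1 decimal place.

A = (163000 − 5230)/5230 = 30.16635
57400 = 163000/(1 + 30.16635·e^(−0.041t)) → 1 + 30.16635·e^(−0.041t) = 2.83972
e^(−0.041t) = 0.060986 → t = ln(16.39724)/0.041 = 2.79711/0.041

t ≈ 68.2 years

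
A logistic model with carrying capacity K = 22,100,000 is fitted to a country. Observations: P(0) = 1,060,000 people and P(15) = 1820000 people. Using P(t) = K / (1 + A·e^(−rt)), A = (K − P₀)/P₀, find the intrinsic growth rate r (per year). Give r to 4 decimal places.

A = (22100000 − 1060000)/1060000 = 19.84906
1820000 = 22100000/(1 + 19.84906·e^(−r·15)) → e^(−15r) = (12.14286 − 1)/19.84906 = 0.56138
r = −ln(0.56138)/15 = 0.57736/15

r ≈ 0.0385 per year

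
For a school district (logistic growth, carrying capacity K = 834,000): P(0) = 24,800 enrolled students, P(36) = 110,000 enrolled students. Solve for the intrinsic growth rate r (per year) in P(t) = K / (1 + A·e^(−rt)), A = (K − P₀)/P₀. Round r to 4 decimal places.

r ≈ 0.0445 per year

A = (834000 − 24800)/24800 = 32.62903
110000 = 834000/(1 + 32.62903·e^(−r·36)) → e^(−36r) = (7.58182 − 1)/32.62903 = 0.201717
r = −ln(0.201717)/36 = 1.60089/36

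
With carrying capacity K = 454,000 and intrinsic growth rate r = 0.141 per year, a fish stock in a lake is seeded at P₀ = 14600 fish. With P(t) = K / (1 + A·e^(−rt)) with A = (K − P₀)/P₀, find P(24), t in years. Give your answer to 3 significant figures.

A = (454000 − 14600)/14600 = 30.09589
P(24) = 454000 / (1 + 30.09589·e^(−0.141·24)) = 454000 / (1 + 30.09589·0.033912)
= 454000 / 2.0206 ≈ 224685.97

≈ 225,000 fish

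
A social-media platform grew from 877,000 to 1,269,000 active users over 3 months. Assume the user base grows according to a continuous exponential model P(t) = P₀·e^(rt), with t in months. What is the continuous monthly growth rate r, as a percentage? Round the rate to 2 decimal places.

r ≈ 12.32% per month

1269000 = 877000 · e^(r·3)
e^(3r) = 1269000/877000 = 1.44698
r = ln(1.44698) / 3 = 0.36948 / 3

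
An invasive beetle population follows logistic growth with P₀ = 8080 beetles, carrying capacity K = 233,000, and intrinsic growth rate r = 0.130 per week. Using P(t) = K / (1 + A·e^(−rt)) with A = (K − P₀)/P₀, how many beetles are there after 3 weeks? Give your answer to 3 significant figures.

≈ 11,700 beetles

A = (233000 − 8080)/8080 = 27.83663
P(3) = 233000 / (1 + 27.83663·e^(−0.13·3)) = 233000 / (1 + 27.83663·0.677057)
= 233000 / 19.84698 ≈ 11739.82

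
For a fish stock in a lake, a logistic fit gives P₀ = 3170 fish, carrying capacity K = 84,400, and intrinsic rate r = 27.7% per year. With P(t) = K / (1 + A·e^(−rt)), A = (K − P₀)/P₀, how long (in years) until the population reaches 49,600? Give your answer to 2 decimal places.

A = (84400 − 3170)/3170 = 25.62461
49600 = 84400/(1 + 25.62461·e^(−0.277t)) → 1 + 25.62461·e^(−0.277t) = 1.70161
e^(−0.277t) = 0.02738 → t = ln(36.52243)/0.277 = 3.59793/0.277

t ≈ 12.99 years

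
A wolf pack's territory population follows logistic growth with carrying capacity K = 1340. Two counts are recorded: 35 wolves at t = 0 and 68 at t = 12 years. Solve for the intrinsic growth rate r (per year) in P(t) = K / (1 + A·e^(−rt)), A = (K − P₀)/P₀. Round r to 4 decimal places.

A = (1340 − 35)/35 = 37.28571
68 = 1340/(1 + 37.28571·e^(−r·12)) → e^(−12r) = (19.70588 − 1)/37.28571 = 0.50169
r = −ln(0.50169)/12 = 0.68977/12

r ≈ 0.0575 per year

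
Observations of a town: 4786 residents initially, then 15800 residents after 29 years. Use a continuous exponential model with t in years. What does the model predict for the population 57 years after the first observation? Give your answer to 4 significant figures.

r = ln(15800/4786) / 29 ≈ 0.041183 per year
P(57) = 4786 · e^(0.041183·57) = 4786 · 10.45883 ≈ 50055.96

≈ 50,060 residents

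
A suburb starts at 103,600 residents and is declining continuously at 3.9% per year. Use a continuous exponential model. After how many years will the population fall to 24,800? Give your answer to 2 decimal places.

t ≈ 36.66 years

24800 = 103600 · e^(-0.039·t)
t = ln(24800/103600) / -0.039 = ln(0.23938) / -0.039 = -1.42969 / -0.039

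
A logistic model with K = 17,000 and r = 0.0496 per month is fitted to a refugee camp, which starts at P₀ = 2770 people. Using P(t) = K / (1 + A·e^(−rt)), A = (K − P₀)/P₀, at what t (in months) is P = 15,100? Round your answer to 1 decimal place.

A = (17000 − 2770)/2770 = 5.13718
15100 = 17000/(1 + 5.13718·e^(−0.0496t)) → 1 + 5.13718·e^(−0.0496t) = 1.12583
e^(−0.0496t) = 0.024494 → t = ln(40.82709)/0.0496 = 3.70935/0.0496

t ≈ 74.8 months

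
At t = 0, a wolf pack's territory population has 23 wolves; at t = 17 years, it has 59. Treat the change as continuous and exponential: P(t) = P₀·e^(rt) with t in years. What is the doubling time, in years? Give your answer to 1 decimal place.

r = ln(59/23) / 17 = ln(2.56522) / 17 ≈ 0.055414 per year
doubling time = ln 2 / |r| = 0.69315 / 0.055414

doubling time ≈ 12.5 years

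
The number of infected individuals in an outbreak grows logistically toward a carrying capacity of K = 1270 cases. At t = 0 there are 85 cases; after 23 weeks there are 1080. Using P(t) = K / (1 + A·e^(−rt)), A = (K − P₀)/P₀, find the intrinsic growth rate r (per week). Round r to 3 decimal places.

A = (1270 − 85)/85 = 13.94118
1080 = 1270/(1 + 13.94118·e^(−r·23)) → e^(−23r) = (1.17593 − 1)/13.94118 = 0.012619
r = −ln(0.012619)/23 = 4.37254/23

r ≈ 0.190 per week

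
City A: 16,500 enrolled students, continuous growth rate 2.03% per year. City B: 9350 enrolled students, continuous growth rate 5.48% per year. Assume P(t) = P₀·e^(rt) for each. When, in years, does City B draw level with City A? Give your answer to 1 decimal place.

16500·e^(0.0203t) = 9350·e^(0.0548t)
16500/9350 = e^((0.0548 − 0.0203)t) → ln(1.76471) = 0.0345·t
t = 0.56798 / 0.0345

t ≈ 16.5 years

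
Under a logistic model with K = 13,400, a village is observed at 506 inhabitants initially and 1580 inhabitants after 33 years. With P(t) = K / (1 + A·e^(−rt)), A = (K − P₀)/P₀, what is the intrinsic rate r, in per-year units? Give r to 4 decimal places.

r ≈ 0.0371 per year

A = (13400 − 506)/506 = 25.48221
1580 = 13400/(1 + 25.48221·e^(−r·33)) → e^(−33r) = (8.48101 − 1)/25.48221 = 0.293578
r = −ln(0.293578)/33 = 1.22561/33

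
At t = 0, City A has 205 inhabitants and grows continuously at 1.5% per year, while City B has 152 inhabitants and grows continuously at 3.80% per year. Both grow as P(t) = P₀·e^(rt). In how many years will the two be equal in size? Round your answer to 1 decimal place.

205·e^(0.015t) = 152·e^(0.038t)
205/152 = e^((0.038 − 0.015)t) → ln(1.34868) = 0.023·t
t = 0.29913 / 0.023

t ≈ 13.0 years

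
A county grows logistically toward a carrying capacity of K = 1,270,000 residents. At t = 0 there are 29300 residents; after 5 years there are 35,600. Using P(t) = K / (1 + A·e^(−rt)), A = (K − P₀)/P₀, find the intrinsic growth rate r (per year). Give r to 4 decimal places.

A = (1270000 − 29300)/29300 = 42.34471
35600 = 1270000/(1 + 42.34471·e^(−r·5)) → e^(−5r) = (35.67416 − 1)/42.34471 = 0.818855
r = −ln(0.818855)/5 = 0.19985/5

r ≈ 0.0400 per year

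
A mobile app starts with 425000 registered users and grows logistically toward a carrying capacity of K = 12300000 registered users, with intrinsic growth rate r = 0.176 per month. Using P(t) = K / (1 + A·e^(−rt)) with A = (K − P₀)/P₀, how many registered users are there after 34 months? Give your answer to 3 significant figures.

≈ 11,500,000 registered users

A = (12300000 − 425000)/425000 = 27.94118
P(34) = 12300000 / (1 + 27.94118·e^(−0.176·34)) = 12300000 / (1 + 27.94118·0.002519)
= 12300000 / 1.07038 ≈ 11491285.69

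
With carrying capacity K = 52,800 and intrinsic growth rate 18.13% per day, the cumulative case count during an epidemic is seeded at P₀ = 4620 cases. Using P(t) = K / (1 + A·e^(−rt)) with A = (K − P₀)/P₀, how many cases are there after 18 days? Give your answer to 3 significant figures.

A = (52800 − 4620)/4620 = 10.42857
P(18) = 52800 / (1 + 10.42857·e^(−0.1813·18)) = 52800 / (1 + 10.42857·0.038258)
= 52800 / 1.39898 ≈ 37741.86

≈ 37,700 cases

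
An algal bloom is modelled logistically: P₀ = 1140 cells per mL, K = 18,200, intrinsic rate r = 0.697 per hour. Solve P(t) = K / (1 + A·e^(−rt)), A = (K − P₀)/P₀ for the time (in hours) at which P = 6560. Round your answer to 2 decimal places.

A = (18200 − 1140)/1140 = 14.96491
6560 = 18200/(1 + 14.96491·e^(−0.697t)) → 1 + 14.96491·e^(−0.697t) = 2.77439
e^(−0.697t) = 0.11857 → t = ln(8.43383)/0.697 = 2.13225/0.697

t ≈ 3.06 hours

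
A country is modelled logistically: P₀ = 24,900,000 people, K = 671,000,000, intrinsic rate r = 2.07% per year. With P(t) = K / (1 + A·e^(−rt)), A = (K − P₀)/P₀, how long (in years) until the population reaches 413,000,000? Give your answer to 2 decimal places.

t ≈ 180.03 years

A = (671000000 − 24900000)/24900000 = 25.94779
413000000 = 671000000/(1 + 25.94779·e^(−0.0207t)) → 1 + 25.94779·e^(−0.0207t) = 1.6247
e^(−0.0207t) = 0.024075 → t = ln(41.53658)/0.0207 = 3.72657/0.0207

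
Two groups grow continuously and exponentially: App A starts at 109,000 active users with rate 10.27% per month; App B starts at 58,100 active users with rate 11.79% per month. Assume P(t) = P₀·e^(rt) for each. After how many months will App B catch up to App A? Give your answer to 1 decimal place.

109000·e^(0.1027t) = 58100·e^(0.1179t)
109000/58100 = e^((0.1179 − 0.1027)t) → ln(1.87608) = 0.0152·t
t = 0.62918 / 0.0152

t ≈ 41.4 months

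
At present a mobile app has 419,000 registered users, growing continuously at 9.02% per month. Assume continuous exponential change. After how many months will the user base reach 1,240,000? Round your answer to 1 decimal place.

1240000 = 419000 · e^(0.0902·t)
t = ln(1240000/419000) / 0.0902 = ln(2.95943) / 0.0902 = 1.085 / 0.0902

t ≈ 12.0 months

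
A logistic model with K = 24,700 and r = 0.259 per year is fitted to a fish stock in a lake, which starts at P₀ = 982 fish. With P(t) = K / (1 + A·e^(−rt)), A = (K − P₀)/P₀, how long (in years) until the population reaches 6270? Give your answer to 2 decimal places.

t ≈ 8.13 years

A = (24700 − 982)/982 = 24.15275
6270 = 24700/(1 + 24.15275·e^(−0.259t)) → 1 + 24.15275·e^(−0.259t) = 3.93939
e^(−0.259t) = 0.1217 → t = ln(8.21691)/0.259 = 2.10619/0.259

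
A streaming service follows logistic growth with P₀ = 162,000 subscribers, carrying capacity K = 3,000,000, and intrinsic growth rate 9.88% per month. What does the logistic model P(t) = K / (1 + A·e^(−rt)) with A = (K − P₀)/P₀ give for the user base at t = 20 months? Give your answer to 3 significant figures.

A = (3000000 − 162000)/162000 = 17.51852
P(20) = 3000000 / (1 + 17.51852·e^(−0.0988·20)) = 3000000 / (1 + 17.51852·0.138623)
= 3000000 / 3.42846 ≈ 875027.69

≈ 875,000 subscribers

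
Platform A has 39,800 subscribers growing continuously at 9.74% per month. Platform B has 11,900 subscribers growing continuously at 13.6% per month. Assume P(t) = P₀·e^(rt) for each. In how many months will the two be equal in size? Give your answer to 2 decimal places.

39800·e^(0.0974t) = 11900·e^(0.136t)
39800/11900 = e^((0.136 − 0.0974)t) → ln(3.34454) = 0.0386·t
t = 1.20733 / 0.0386

t ≈ 31.28 months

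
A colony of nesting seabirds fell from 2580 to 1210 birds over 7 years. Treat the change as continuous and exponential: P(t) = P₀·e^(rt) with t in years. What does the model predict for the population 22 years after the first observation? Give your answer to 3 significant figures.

r = ln(1210/2580) / 7 ≈ -0.108167 per year
P(22) = 2580 · e^(-0.108167·22) = 2580 · 0.09258 ≈ 238.86

≈ 239 birds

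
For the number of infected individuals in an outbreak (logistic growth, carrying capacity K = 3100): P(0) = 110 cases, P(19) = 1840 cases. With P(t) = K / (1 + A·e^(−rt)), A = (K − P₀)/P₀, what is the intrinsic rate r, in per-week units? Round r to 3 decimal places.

A = (3100 − 110)/110 = 27.18182
1840 = 3100/(1 + 27.18182·e^(−r·19)) → e^(−19r) = (1.68478 − 1)/27.18182 = 0.025193
r = −ln(0.025193)/19 = 3.6812/19

r ≈ 0.194 per week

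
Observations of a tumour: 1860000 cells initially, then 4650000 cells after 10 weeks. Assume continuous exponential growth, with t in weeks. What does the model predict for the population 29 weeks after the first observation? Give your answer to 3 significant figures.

r = ln(4650000/1860000) / 10 ≈ 0.091629 per week
P(29) = 1860000 · e^(0.091629·29) = 1860000 · 14.25693 ≈ 26517890.28

≈ 26,500,000 cells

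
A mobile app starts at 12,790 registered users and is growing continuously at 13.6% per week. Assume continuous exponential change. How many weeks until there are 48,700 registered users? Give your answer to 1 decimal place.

48700 = 12790 · e^(0.136·t)
t = ln(48700/12790) / 0.136 = ln(3.80766) / 0.136 = 1.33702 / 0.136

t ≈ 9.8 weeks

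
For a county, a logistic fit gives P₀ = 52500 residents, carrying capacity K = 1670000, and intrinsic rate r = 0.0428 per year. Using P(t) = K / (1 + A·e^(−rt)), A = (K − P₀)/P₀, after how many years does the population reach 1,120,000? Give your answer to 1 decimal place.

A = (1670000 − 52500)/52500 = 30.80952
1120000 = 1670000/(1 + 30.80952·e^(−0.0428t)) → 1 + 30.80952·e^(−0.0428t) = 1.49107
e^(−0.0428t) = 0.015939 → t = ln(62.73939)/0.0428 = 4.13899/0.0428

t ≈ 96.7 years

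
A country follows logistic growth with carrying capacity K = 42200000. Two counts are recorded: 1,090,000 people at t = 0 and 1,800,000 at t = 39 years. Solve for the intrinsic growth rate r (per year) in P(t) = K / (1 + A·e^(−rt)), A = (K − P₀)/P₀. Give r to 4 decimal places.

A = (42200000 − 1090000)/1090000 = 37.7156
1800000 = 42200000/(1 + 37.7156·e^(−r·39)) → e^(−39r) = (23.44444 − 1)/37.7156 = 0.595097
r = −ln(0.595097)/39 = 0.51903/39

r ≈ 0.0133 per year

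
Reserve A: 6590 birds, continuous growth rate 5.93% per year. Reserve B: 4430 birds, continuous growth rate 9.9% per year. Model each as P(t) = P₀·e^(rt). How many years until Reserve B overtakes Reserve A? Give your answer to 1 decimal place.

t ≈ 10.0 years

6590·e^(0.0593t) = 4430·e^(0.099t)
6590/4430 = e^((0.099 − 0.0593)t) → ln(1.48758) = 0.0397·t
t = 0.39715 / 0.0397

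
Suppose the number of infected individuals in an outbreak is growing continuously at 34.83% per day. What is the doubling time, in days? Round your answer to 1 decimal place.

doubling time ≈ 2.0 days

doubling time = ln(2) / |r| = 0.69315 / 0.3483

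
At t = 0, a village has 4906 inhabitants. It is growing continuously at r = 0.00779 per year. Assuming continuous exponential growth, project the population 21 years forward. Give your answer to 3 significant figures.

≈ 5,780 inhabitants

P(21) = 4906 · e^(0.00779·21) = 4906 · e^(0.16359)
= 4906 · 1.17773 ≈ 5777.95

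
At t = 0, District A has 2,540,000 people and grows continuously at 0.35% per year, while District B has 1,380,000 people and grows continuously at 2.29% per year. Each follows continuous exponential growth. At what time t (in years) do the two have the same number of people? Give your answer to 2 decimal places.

t ≈ 31.45 years

2540000·e^(0.0035t) = 1380000·e^(0.0229t)
2540000/1380000 = e^((0.0229 − 0.0035)t) → ln(1.84058) = 0.0194·t
t = 0.61008 / 0.0194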